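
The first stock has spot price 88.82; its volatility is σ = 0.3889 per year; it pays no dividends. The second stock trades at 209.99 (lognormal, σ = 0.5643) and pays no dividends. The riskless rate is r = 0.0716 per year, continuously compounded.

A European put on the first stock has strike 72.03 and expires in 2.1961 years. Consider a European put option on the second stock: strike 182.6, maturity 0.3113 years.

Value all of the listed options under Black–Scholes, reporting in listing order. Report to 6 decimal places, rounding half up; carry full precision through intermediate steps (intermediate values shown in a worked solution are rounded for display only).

[the first stock put K=72.03]
σ√T = 0.3889·√2.1961 = 0.576320
d₁ = (ln(S/K) + (r+σ²/2)T) / (σ√T) = (ln(88.82/72.03) + (0.0716+0.3889²/2)·2.1961) / 0.576320 = (0.209529 + 0.323313) / 0.576320 = 0.924560
d₂ = d₁ − σ√T = 0.924560 − 0.576320 = 0.348239
e^{−rT} = 0.854498
N(−d₁) = 0.177598,  N(−d₂) = 0.363830
price = K·e^{−rT}·N(−d₂) − S·N(−d₁) = 22.393578 − 15.774214 = 6.619365
[the second stock put K=182.6]
σ√T = 0.5643·√0.3113 = 0.314847
d₁ = (ln(S/K) + (r+σ²/2)T) / (σ√T) = (ln(209.99/182.6) + (0.0716+0.5643²/2)·0.3113) / 0.314847 = (0.139762 + 0.071853) / 0.314847 = 0.672121
d₂ = d₁ − σ√T = 0.672121 − 0.314847 = 0.357274
e^{−rT} = 0.977957
N(−d₁) = 0.250753,  N(−d₂) = 0.360443
price = K·e^{−rT}·N(−d₂) − S·N(−d₁) = 64.366177 − 52.655683 = 11.710494

price(the first stock put K=72.03) = 6.619365
price(the second stock put K=182.6) = 11.710494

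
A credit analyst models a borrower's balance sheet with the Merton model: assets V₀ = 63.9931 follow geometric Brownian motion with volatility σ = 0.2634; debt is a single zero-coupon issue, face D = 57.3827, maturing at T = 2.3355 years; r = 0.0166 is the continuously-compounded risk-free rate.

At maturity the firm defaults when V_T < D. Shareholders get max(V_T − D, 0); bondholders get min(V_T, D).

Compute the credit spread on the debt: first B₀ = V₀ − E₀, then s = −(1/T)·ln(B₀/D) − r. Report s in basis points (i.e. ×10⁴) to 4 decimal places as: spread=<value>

spread=469.5957

With assets at 63.9931 and a single debt payment of 57.3827 at 2.3355 years:
d₁ = [ln(V₀/D) + (r + σ²/2)T] / (σ√T)
   = [ln(63.9931/57.3827) + (0.0166 + 0.5·0.2634²)·2.3355] / (0.2634·√2.3355)
   = [0.109032 + 0.119787] / 0.402537 = 0.568444
d₂ = d₁ − σ√T = 0.568444 − 0.402537 = 0.165907
N(d₁) = 0.715133,  N(d₂) = 0.565885,  e^(−rT) = 0.961973
E₀ = V₀·N(d₁) − D·e^(−rT)·N(d₂)
   = 63.9931·0.715133 − 57.3827·0.961973·0.565885 = 14.526411
B₀ = V₀ − E₀ = 63.9931 − 14.526411 = 49.466689
spread = −(1/T)·ln(B₀/D) − r = −(1/2.3355)·ln(49.466689/57.3827) − 0.0166 = 0.04695957
in basis points: 0.04695957 × 10⁴ = 469.5957 bp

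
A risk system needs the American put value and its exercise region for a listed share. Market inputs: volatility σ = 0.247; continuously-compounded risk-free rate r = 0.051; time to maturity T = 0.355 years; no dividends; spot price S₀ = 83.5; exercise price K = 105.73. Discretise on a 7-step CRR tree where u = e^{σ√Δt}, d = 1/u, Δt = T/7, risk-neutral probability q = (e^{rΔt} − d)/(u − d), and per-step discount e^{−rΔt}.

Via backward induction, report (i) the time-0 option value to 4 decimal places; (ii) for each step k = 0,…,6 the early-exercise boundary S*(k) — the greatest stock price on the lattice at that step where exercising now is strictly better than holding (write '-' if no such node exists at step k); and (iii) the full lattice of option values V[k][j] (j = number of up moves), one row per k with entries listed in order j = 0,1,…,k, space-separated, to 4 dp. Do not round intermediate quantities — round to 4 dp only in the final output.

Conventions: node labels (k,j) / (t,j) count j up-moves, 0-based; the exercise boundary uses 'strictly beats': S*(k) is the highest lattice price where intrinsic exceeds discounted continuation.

price = 22.2300
boundary = 83.5000 88.2762 83.5000 88.2762 83.5000 88.2762 93.3256
tree:
22.2300
26.7478 17.4538
31.0211 22.2300 12.8641
35.0633 26.7478 17.4538 8.5086
38.8867 31.0211 22.2300 12.5179 4.6901
42.5033 35.0633 26.7478 17.4538 7.8271 1.6922
45.9242 38.8867 31.0211 22.2300 12.4044 3.4579 0.0000
49.1600 42.5033 35.0633 26.7478 17.4538 7.0662 0.0000 0.0000

params: Δt=0.05071 u=1.05720 d=0.94589 q=0.50936 e^(-rΔt)=0.99742
t_7 payoffs: 49.1600 42.5033 35.0633 26.7478 17.4538 7.0662 0.0000 0.0000
t_6: node(6,0) S=59.8058 payoff=45.9242 vs cont=45.6511 → 45.9242 [stop]  node(6,1) S=66.8433 payoff=38.8867 vs cont=38.6136 → 38.8867 [stop]  node(6,2) S=74.7089 payoff=31.0211 vs cont=30.7480 → 31.0211 [stop]  node(6,3) S=83.5000 payoff=22.2300 vs cont=21.9569 → 22.2300 [stop]  node(6,4) S=93.3256 payoff=12.4044 vs cont=12.1313 → 12.4044 [stop]  node(6,5) S=104.3074 payoff=1.4226 vs cont=3.4579 → 3.4579 [wait]  node(6,6) S=116.5815 payoff=0.0000 vs cont=0.0000 → 0.0000 [wait]  ⇒ S*(6)=93.3256
t_5: node(5,0) S=63.2267 payoff=42.5033 vs cont=42.2302 → 42.5033 [stop]  node(5,1) S=70.6667 payoff=35.0633 vs cont=34.7902 → 35.0633 [stop]  node(5,2) S=78.9822 payoff=26.7478 vs cont=26.4747 → 26.7478 [stop]  node(5,3) S=88.2762 payoff=17.4538 vs cont=17.1807 → 17.4538 [stop]  node(5,4) S=98.6638 payoff=7.0662 vs cont=7.8271 → 7.8271 [wait]  node(5,5) S=110.2738 payoff=0.0000 vs cont=1.6922 → 1.6922 [wait]  ⇒ S*(5)=88.2762
t_4: node(4,0) S=66.8433 payoff=38.8867 vs cont=38.6136 → 38.8867 [stop]  node(4,1) S=74.7089 payoff=31.0211 vs cont=30.7480 → 31.0211 [stop]  node(4,2) S=83.5000 payoff=22.2300 vs cont=21.9569 → 22.2300 [stop]  node(4,3) S=93.3256 payoff=12.4044 vs cont=12.5179 → 12.5179 [wait]  node(4,4) S=104.3074 payoff=1.4226 vs cont=4.6901 → 4.6901 [wait]  ⇒ S*(4)=83.5000
t_3: node(3,0) S=70.6667 payoff=35.0633 vs cont=34.7902 → 35.0633 [stop]  node(3,1) S=78.9822 payoff=26.7478 vs cont=26.4747 → 26.7478 [stop]  node(3,2) S=88.2762 payoff=17.4538 vs cont=17.2383 → 17.4538 [stop]  node(3,3) S=98.6638 payoff=7.0662 vs cont=8.5086 → 8.5086 [wait]  ⇒ S*(3)=88.2762
t_2: node(2,0) S=74.7089 payoff=31.0211 vs cont=30.7480 → 31.0211 [stop]  node(2,1) S=83.5000 payoff=22.2300 vs cont=21.9569 → 22.2300 [stop]  node(2,2) S=93.3256 payoff=12.4044 vs cont=12.8641 → 12.8641 [wait]  ⇒ S*(2)=83.5000
t_1: node(1,0) S=78.9822 payoff=26.7478 vs cont=26.4747 → 26.7478 [stop]  node(1,1) S=88.2762 payoff=17.4538 vs cont=17.4143 → 17.4538 [stop]  ⇒ S*(1)=88.2762
t_0: node(0,0) S=83.5000 payoff=22.2300 vs cont=21.9569 → 22.2300 [stop]  ⇒ S*(0)=83.5000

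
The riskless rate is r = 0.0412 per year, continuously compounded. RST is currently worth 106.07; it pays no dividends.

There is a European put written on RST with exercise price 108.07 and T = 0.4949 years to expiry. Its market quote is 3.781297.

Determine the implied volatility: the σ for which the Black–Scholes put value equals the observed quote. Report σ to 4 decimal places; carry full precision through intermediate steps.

At σ = 0.1302 the Black–Scholes value reproduces the quote:
σ√T = 0.1302·√0.4949 = 0.091595
d₁ = (ln(S/K) + (r+σ²/2)T) / (σ√T) = (ln(106.07/108.07) + (0.0412+0.1302²/2)·0.4949) / 0.091595 = (-0.018680 + 0.024585) / 0.091595 = 0.064466
d₂ = d₁ − σ√T = 0.064466 − 0.091595 = -0.027128
e^{−rT} = 0.979817
N(−d₁) = 0.474300,  N(−d₂) = 0.510821
V = K·e^{−rT}·N(−d₂) − S·N(−d₁) = 54.090248 − 50.308950 = 3.781297 (equal to the quote); since ∂V/∂σ > 0 for all σ, the implied volatility is unique

sigma = 0.1302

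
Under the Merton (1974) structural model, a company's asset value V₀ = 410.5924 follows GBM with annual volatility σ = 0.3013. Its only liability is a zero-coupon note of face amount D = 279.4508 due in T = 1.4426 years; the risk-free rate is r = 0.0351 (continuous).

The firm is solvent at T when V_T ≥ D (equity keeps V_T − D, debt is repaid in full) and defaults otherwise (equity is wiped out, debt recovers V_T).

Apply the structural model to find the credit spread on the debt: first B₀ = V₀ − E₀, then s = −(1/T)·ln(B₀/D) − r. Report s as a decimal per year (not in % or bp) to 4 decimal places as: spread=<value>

spread=0.0174

Equity is a call on the firm's assets struck at D = 279.4508:
d₁ = [ln(V₀/D) + (r + σ²/2)T] / (σ√T)
   = [ln(410.5924/279.4508) + (0.0351 + 0.5·0.3013²)·1.4426] / (0.3013·√1.4426)
   = [0.384775 + 0.116116] / 0.361886 = 1.384111
d₂ = d₁ − σ√T = 1.384111 − 0.361886 = 1.022225
N(d₁) = 0.916838,  N(d₂) = 0.846663,  e^(−rT) = 0.950625
E₀ = V₀·N(d₁) − D·e^(−rT)·N(d₂)
   = 410.5924·0.916838 − 279.4508·0.950625·0.846663 = 151.528115
B₀ = V₀ − E₀ = 410.5924 − 151.528115 = 259.064285
spread = −(1/T)·ln(B₀/D) − r = −(1/1.4426)·ln(259.064285/279.4508) − 0.0351 = 0.01740937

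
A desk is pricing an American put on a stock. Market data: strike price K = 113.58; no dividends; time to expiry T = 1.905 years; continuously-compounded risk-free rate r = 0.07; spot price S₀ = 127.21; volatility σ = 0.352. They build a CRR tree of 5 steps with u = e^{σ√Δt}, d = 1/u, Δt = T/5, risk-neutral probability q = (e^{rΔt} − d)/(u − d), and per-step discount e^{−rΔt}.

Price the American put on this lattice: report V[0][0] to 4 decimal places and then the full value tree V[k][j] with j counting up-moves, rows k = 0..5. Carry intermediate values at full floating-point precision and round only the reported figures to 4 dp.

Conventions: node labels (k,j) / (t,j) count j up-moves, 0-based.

price = 12.1214
tree:
12.1214
19.8489 5.2709
31.3803 9.7201 1.2357
47.2912 17.6172 2.5773 0.0000
60.2367 31.2040 5.3758 0.0000 0.0000
70.6541 47.2912 11.2128 0.0000 0.0000 0.0000

Δt=0.38100  u=1.24268  d=0.80471  q=0.50761  discount=0.97368
step 5 (expiry): payoffs max(K−S,0) = 70.6541 47.2912 11.2128 0.0000 0.0000 0.0000
k=4: (k=4,j=0): S=53.3433, K−S=60.2367, hold=57.2476 ⇒ V=60.2367 exercise | (k=4,j=1): S=82.3760, K−S=31.2040, hold=28.2149 ⇒ V=31.2040 exercise | (k=4,j=2): S=127.2100, K−S=0.0000, hold=5.3758 ⇒ V=5.3758 continue | (k=4,j=3): S=196.4454, K−S=0.0000, hold=0.0000 ⇒ V=0.0000 continue | (k=4,j=4): S=303.3630, K−S=0.0000, hold=0.0000 ⇒ V=0.0000 continue
k=3: (k=3,j=0): S=66.2888, K−S=47.2912, hold=44.3020 ⇒ V=47.2912 exercise | (k=3,j=1): S=102.3672, K−S=11.2128, hold=17.6172 ⇒ V=17.6172 continue | (k=3,j=2): S=158.0817, K−S=0.0000, hold=2.5773 ⇒ V=2.5773 continue | (k=3,j=3): S=244.1194, K−S=0.0000, hold=0.0000 ⇒ V=0.0000 continue
k=2: (k=2,j=0): S=82.3760, K−S=31.2040, hold=31.3803 ⇒ V=31.3803 continue | (k=2,j=1): S=127.2100, K−S=0.0000, hold=9.7201 ⇒ V=9.7201 continue | (k=2,j=2): S=196.4454, K−S=0.0000, hold=1.2357 ⇒ V=1.2357 continue
k=1: (k=1,j=0): S=102.3672, K−S=11.2128, hold=19.8489 ⇒ V=19.8489 continue | (k=1,j=1): S=158.0817, K−S=0.0000, hold=5.2709 ⇒ V=5.2709 continue
k=0: (k=0,j=0): S=127.2100, K−S=0.0000, hold=12.1214 ⇒ V=12.1214 continue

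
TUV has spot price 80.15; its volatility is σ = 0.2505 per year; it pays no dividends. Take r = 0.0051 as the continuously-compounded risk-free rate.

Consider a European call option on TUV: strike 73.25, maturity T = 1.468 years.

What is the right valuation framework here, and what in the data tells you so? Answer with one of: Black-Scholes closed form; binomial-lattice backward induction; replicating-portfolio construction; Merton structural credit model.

framework: Black-Scholes closed form

Key observation: everything needed for the exact continuous-time valuation of the European call on TUV (strike 73.25) is given, and no feature rules the closed form out.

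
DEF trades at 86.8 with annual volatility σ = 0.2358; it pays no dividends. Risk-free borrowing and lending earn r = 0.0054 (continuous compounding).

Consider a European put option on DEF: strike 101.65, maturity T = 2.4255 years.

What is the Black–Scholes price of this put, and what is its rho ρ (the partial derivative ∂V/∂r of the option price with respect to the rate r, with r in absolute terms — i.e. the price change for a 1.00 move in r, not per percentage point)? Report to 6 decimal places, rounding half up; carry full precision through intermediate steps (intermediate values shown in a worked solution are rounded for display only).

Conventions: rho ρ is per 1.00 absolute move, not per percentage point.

σ√T = 0.2358·√2.4255 = 0.367235
d₁ = (ln(S/K) + (r+σ²/2)T) / (σ√T) = (ln(86.8/101.65) + (0.0054+0.2358²/2)·2.4255) / 0.367235 = (-0.157929 + 0.080529) / 0.367235 = -0.210765
d₂ = d₁ − σ√T = -0.210765 − 0.367235 = -0.578000
e^{−rT} = 0.986988
N(−d₁) = 0.583465,  N(−d₂) = 0.718368
Put price V = K·e^{−rT}·N(−d₂) − S·N(−d₁) = 72.071924 − 50.644732 = 21.427193
ρ = −K·T·e^{−rT}·N(−d₂) = -174.810453

price = 21.427193
ρ = -174.810453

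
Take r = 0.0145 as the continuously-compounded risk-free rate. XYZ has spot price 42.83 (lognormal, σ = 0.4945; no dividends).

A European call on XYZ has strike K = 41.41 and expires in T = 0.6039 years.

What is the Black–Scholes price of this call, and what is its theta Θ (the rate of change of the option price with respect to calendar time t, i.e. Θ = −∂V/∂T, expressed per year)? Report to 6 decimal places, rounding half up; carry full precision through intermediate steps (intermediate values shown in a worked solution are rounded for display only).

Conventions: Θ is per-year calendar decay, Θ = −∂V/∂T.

price = 7.319248
Θ = -5.471264

σ√T = 0.4945·√0.6039 = 0.384281
d₁ = (ln(S/K) + (r+σ²/2)T) / (σ√T) = (ln(42.83/41.41) + (0.0145+0.4945²/2)·0.6039) / 0.384281 = (0.033716 + 0.082592) / 0.384281 = 0.302666
d₂ = d₁ − σ√T = 0.302666 − 0.384281 = -0.081615
e^{−rT} = 0.991282
N(d₁) = 0.618928,  N(d₂) = 0.467477
Call price V = S·N(d₁) − K·e^{−rT}·N(d₂) = 26.508681 − 19.189433 = 7.319248
φ(d₁) = (1/√(2π))·e^{−d₁²/2} = 0.381082
Θ = −S·φ(d₁)·σ/(2√T) − r·K·e^{−rT}·N(d₂) = −5.193017 − 0.278247 = -5.471264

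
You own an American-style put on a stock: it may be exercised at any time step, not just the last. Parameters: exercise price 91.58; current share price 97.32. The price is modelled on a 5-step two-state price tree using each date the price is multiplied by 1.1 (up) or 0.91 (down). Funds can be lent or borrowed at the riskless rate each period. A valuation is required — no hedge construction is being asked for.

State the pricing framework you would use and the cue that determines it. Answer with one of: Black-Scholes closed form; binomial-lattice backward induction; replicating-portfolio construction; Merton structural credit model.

Key observation: with exercise allowed before expiry on a discrete up/down model (5 steps from spot 97.32), the strike-91.58 put's value must be rolled back through the tree testing early exercise at each node.

framework: binomial-lattice backward induction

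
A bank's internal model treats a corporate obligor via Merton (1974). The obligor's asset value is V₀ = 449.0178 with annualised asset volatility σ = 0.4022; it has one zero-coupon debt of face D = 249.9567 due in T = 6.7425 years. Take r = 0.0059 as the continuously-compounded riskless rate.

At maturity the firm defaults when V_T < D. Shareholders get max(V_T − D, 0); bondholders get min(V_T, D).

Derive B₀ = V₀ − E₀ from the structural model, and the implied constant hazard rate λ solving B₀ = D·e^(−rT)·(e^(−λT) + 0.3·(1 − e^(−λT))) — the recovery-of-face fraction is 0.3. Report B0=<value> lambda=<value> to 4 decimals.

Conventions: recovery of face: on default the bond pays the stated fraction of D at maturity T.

B0=186.3268 lambda=0.0573

Equity is a call on the firm's assets struck at D = 249.9567:
d₁ = [ln(V₀/D) + (r + σ²/2)T] / (σ√T)
   = [ln(449.0178/249.9567) + (0.0059 + 0.5·0.4022²)·6.7425] / (0.4022·√6.7425)
   = [0.585775 + 0.585130] / 1.044366 = 1.121164
d₂ = d₁ − σ√T = 1.121164 − 1.044366 = 0.076799
N(d₁) = 0.868891,  N(d₂) = 0.530608,  e^(−rT) = 0.961000
E₀ = V₀·N(d₁) − D·e^(−rT)·N(d₂)
   = 449.0178·0.868891 − 249.9567·0.961000·0.530608 = 262.690991
B₀ = V₀ − E₀ = 449.0178 − 262.690991 = 186.326809
e^(−λT) = (B₀·e^(rT)/D − 0.3)/(1 − 0.3) = (186.3268·1.040583/249.9567 − 0.3)/0.7 = 0.67955436
λ = −ln(0.67955436)/6.7425 = 0.057296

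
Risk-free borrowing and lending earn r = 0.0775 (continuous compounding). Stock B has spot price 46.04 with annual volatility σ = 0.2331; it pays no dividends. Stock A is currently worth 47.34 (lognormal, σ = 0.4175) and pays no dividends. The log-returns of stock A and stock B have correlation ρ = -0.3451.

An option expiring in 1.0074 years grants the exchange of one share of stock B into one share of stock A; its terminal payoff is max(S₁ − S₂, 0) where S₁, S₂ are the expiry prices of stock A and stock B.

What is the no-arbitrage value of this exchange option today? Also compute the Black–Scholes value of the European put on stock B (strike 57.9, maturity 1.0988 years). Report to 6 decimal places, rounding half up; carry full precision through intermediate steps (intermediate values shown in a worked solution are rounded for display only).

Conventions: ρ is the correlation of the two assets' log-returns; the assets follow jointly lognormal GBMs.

σ_eff = √(σ₁² + σ₂² − 2ρσ₁σ₂) = √(0.4175² + 0.2331² − 2·-0.3451·0.4175·0.2331) = 0.543886
d₁ = (ln(S₁/S₂) + (q₂ − q₁ + σ_eff²/2)T) / (σ_eff√T) = (ln(47.34/46.04) + (0.0 − 0.0 + 0.147906)·1.0074) / 0.545894 = 0.323955
d₂ = d₁ − σ_eff√T = 0.323955 − 0.545894 = -0.221939
N(d₁) = 0.627014,  N(d₂) = 0.412181
V = S₁·e^{−q₁T}·N(d₁) − S₂·e^{−q₂T}·N(d₂) = 29.682845 − 18.976797 = 10.706047
[vanilla: stock B put K=57.9]
σ√T = 0.2331·√1.0988 = 0.244344
d₁ = (ln(S/K) + (r+σ²/2)T) / (σ√T) = (ln(46.04/57.9) + (0.0775+0.2331²/2)·1.0988) / 0.244344 = (-0.229207 + 0.115009) / 0.244344 = -0.467365
d₂ = d₁ − σ√T = -0.467365 − 0.244344 = -0.711709
e^{−rT} = 0.918368
N(−d₁) = 0.679881,  N(−d₂) = 0.761677
price = K·e^{−rT}·N(−d₂) − S·N(−d₁) = 40.501068 − 31.301704 = 9.199364

exchange price = 10.706047
price(stock B put K=57.9) = 9.199364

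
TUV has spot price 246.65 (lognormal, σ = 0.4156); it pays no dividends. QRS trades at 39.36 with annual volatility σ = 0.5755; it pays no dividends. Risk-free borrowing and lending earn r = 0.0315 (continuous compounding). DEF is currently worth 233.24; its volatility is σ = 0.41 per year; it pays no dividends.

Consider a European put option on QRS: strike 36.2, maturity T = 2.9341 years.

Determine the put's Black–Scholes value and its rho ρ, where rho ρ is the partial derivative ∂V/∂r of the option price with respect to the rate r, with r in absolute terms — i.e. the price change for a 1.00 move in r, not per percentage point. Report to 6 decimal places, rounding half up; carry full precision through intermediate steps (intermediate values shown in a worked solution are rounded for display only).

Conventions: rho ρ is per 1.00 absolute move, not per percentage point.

σ√T = 0.5755·√2.9341 = 0.985786
d₁ = (ln(S/K) + (r+σ²/2)T) / (σ√T) = (ln(39.36/36.2) + (0.0315+0.5755²/2)·2.9341) / 0.985786 = (0.083691 + 0.578311) / 0.985786 = 0.671548
d₂ = d₁ − σ√T = 0.671548 − 0.985786 = -0.314239
e^{−rT} = 0.911718
N(−d₁) = 0.250936,  N(−d₂) = 0.623330
Put price V = K·e^{−rT}·N(−d₂) − S·N(−d₁) = 20.572515 − 9.876836 = 10.695679
ρ = −K·T·e^{−rT}·N(−d₂) = -60.361817

price = 10.695679
ρ = -60.361817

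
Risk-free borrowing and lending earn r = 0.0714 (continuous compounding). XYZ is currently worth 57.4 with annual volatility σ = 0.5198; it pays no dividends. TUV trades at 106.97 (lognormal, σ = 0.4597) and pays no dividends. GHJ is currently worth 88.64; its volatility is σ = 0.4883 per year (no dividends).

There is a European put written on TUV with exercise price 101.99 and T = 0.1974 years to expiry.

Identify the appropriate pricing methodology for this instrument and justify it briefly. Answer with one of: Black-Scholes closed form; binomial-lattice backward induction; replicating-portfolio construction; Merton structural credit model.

Key observation: a European claim on TUV (strike 101.99) — a lognormal (GBM) underlying with constant rate and volatility — has an exact closed-form value; no lattice or capital structure is involved.

framework: Black-Scholes closed form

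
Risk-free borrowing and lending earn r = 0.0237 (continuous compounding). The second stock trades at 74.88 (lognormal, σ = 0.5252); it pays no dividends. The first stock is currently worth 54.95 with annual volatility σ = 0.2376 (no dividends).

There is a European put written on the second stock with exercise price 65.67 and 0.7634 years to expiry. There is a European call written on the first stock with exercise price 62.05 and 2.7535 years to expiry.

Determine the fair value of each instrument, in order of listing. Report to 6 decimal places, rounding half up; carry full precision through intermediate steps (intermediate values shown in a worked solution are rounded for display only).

price(the second stock put K=65.67) = 8.103251
price(the first stock call K=62.05) = 7.334468

[the second stock put K=65.67]
σ√T = 0.5252·√0.7634 = 0.458882
d₁ = (ln(S/K) + (r+σ²/2)T) / (σ√T) = (ln(74.88/65.67) + (0.0237+0.5252²/2)·0.7634) / 0.458882 = (0.131245 + 0.123379) / 0.458882 = 0.554878
d₂ = d₁ − σ√T = 0.554878 − 0.458882 = 0.095996
e^{−rT} = 0.982070
N(−d₁) = 0.289489,  N(−d₂) = 0.461762
price = K·e^{−rT}·N(−d₂) − S·N(−d₁) = 29.780189 − 21.676937 = 8.103251
[the first stock call K=62.05]
σ√T = 0.2376·√2.7535 = 0.394266
d₁ = (ln(S/K) + (r+σ²/2)T) / (σ√T) = (ln(54.95/62.05) + (0.0237+0.2376²/2)·2.7535) / 0.394266 = (-0.121517 + 0.142981) / 0.394266 = 0.054440
d₂ = d₁ − σ√T = 0.054440 − 0.394266 = -0.339826
e^{−rT} = 0.936826
N(d₁) = 0.521708,  N(d₂) = 0.366994
price = S·N(d₁) − K·e^{−rT}·N(d₂) = 28.667838 − 21.333371 = 7.334468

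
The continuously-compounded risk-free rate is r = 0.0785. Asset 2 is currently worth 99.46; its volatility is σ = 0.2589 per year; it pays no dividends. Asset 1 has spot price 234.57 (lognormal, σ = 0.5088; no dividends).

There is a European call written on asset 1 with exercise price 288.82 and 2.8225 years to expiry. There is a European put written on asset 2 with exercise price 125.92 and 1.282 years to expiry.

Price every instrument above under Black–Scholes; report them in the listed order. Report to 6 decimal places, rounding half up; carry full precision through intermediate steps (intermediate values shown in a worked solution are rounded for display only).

price(asset 1 call K=288.82) = 78.684588
price(asset 2 put K=125.92) = 20.919816

[asset 1 call K=288.82]
σ√T = 0.5088·√2.8225 = 0.854799
d₁ = (ln(S/K) + (r+σ²/2)T) / (σ√T) = (ln(234.57/288.82) + (0.0785+0.5088²/2)·2.8225) / 0.854799 = (-0.208050 + 0.586907) / 0.854799 = 0.443212
d₂ = d₁ − σ√T = 0.443212 − 0.854799 = -0.411587
e^{−rT} = 0.801263
N(d₁) = 0.671194,  N(d₂) = 0.340321
price = S·N(d₁) − K·e^{−rT}·N(d₂) = 157.441949 − 78.757361 = 78.684588
[asset 2 put K=125.92]
σ√T = 0.2589·√1.282 = 0.293141
d₁ = (ln(S/K) + (r+σ²/2)T) / (σ√T) = (ln(99.46/125.92) + (0.0785+0.2589²/2)·1.282) / 0.293141 = (-0.235891 + 0.143603) / 0.293141 = -0.314827
d₂ = d₁ − σ√T = -0.314827 − 0.293141 = -0.607967
e^{−rT} = 0.904261
N(−d₁) = 0.623553,  N(−d₂) = 0.728395
price = K·e^{−rT}·N(−d₂) − S·N(−d₁) = 82.938436 − 62.018619 = 20.919816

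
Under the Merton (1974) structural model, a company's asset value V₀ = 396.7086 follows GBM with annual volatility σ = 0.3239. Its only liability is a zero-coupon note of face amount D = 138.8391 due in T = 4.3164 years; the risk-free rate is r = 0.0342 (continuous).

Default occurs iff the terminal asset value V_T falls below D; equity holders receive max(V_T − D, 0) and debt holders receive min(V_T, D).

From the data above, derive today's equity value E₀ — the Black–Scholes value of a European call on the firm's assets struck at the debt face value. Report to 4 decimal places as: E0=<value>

Apply the equity-as-call identities (strike 138.8391, horizon 4.3164 years):
d₁ = [ln(V₀/D) + (r + σ²/2)T] / (σ√T)
   = [ln(396.7086/138.8391) + (0.0342 + 0.5·0.3239²)·4.3164] / (0.3239·√4.3164)
   = [1.049886 + 0.374040] / 0.672933 = 2.116001
d₂ = d₁ − σ√T = 2.116001 − 0.672933 = 1.443068
N(d₁) = 0.982828,  N(d₂) = 0.925499,  e^(−rT) = 0.862758
E₀ = V₀·N(d₁) − D·e^(−rT)·N(d₂)
   = 396.7086·0.982828 − 138.8391·0.862758·0.925499 = 279.035641

E0=279.0356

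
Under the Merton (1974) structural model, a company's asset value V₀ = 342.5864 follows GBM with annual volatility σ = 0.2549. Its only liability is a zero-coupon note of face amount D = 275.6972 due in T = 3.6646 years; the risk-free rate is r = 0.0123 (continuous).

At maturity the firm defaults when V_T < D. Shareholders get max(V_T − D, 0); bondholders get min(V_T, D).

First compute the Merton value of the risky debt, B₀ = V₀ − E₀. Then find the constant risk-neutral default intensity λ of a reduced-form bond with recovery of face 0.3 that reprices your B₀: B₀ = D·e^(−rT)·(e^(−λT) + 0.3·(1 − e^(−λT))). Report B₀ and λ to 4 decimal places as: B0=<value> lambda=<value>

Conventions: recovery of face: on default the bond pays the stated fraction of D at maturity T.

Work the structural quantities from V₀ = 342.5864 against face 275.6972:
d₁ = [ln(V₀/D) + (r + σ²/2)T] / (σ√T)
   = [ln(342.5864/275.6972) + (0.0123 + 0.5·0.2549²)·3.6646] / (0.2549·√3.6646)
   = [0.217221 + 0.164126] / 0.487959 = 0.781515
d₂ = d₁ − σ√T = 0.781515 − 0.487959 = 0.293556
N(d₁) = 0.782750,  N(d₂) = 0.615452,  e^(−rT) = 0.955926
E₀ = V₀·N(d₁) − D·e^(−rT)·N(d₂)
   = 342.5864·0.782750 − 275.6972·0.955926·0.615452 = 105.959679
B₀ = V₀ − E₀ = 342.5864 − 105.959679 = 236.626721
e^(−λT) = (B₀·e^(rT)/D − 0.3)/(1 − 0.3) = (236.6267·1.046106/275.6972 − 0.3)/0.7 = 0.85408102
λ = −ln(0.85408102)/3.6646 = 0.043041

B0=236.6267 lambda=0.0430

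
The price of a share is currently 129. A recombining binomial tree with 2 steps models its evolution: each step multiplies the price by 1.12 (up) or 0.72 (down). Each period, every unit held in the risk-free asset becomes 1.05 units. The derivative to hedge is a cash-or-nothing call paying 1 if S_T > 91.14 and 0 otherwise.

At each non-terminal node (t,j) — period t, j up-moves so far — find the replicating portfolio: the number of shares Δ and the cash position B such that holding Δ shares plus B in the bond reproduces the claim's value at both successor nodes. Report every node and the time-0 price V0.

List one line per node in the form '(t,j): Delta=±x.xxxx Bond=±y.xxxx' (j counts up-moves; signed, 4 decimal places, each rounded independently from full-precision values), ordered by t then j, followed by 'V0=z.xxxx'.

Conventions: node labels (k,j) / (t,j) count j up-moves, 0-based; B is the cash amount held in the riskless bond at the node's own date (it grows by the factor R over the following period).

(0,0): Delta=0.0032 Bond=0.4626
(1,0): Delta=0.0269 Bond=-1.7143
(1,1): Delta=0.0000 Bond=0.9524
V0=0.8793

Since d<R<u, set p* = (R−d)/(u−d) = 0.8250; price each node as the discounted p*-expectation of its children.
Payoffs at expiry: V(2,0)=0.0000, V(2,1)=1.0000, V(2,2)=1.0000
Node (1,0) S=92.8800: V=(p*·1.0000+(1−p*)·0.0000)/1.05=0.7857; Δ=(1.0000−0.0000)/(104.0256−66.8736)=0.0269; B=V−Δ·S=-1.7143
Node (1,1) S=144.4800: V=(p*·1.0000+(1−p*)·1.0000)/1.05=0.9524; Δ=(1.0000−1.0000)/(161.8176−104.0256)=0.0000; B=V−Δ·S=0.9524
Node (0,0) S=129.0000: V=(p*·0.9524+(1−p*)·0.7857)/1.05=0.8793; Δ=(0.9524−0.7857)/(144.4800−92.8800)=0.0032; B=V−Δ·S=0.4626
As a check, the time-0 holding Δ(0,0)·S0 + B(0,0) comes to 0.8793 — exactly V0.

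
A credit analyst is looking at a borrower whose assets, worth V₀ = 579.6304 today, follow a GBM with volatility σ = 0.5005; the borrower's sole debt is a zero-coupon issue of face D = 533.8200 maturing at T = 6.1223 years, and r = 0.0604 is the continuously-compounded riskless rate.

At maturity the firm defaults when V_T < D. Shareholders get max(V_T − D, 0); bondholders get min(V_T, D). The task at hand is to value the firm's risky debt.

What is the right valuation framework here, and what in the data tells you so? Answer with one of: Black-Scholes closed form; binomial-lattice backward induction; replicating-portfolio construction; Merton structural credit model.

Key observation: the asked-for credit quantity lives on the firm's capital structure — asset value, asset volatility, debt face 533.8200 — which is the structural model's domain.

framework: Merton structural credit model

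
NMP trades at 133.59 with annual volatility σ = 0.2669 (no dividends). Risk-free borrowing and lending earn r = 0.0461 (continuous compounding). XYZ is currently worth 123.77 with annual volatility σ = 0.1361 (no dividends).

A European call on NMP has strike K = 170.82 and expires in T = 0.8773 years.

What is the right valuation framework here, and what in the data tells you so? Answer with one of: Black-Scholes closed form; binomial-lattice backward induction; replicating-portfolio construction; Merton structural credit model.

Key observation: everything needed for the exact continuous-time valuation of the European call on NMP (strike 170.82) is given, and no feature rules the closed form out.

framework: Black-Scholes closed form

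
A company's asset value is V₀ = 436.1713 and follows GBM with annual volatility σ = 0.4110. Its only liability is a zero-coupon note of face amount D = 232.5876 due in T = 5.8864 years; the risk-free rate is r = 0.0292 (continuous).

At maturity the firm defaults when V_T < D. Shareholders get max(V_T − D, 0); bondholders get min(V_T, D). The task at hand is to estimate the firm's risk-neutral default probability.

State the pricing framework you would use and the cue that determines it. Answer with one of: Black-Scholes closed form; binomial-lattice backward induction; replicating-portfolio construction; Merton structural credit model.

Key observation: a levered firm with one bullet debt due at 5.8864 years is the canonical structural-credit setup: equity is a call on the firm's assets struck at the face value.

framework: Merton structural credit model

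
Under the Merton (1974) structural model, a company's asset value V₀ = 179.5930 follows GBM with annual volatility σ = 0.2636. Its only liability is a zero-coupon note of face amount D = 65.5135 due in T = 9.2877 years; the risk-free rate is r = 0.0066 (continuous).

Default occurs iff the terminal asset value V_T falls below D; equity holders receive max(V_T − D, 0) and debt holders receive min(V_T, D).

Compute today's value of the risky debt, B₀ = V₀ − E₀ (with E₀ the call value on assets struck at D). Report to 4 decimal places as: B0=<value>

Equity is a call on the firm's assets struck at D = 65.5135:
d₁ = [ln(V₀/D) + (r + σ²/2)T] / (σ√T)
   = [ln(179.5930/65.5135) + (0.0066 + 0.5·0.2636²)·9.2877] / (0.2636·√9.2877)
   = [1.008437 + 0.383977] / 0.803340 = 1.733280
d₂ = d₁ − σ√T = 1.733280 − 0.803340 = 0.929940
N(d₁) = 0.958477,  N(d₂) = 0.823799,  e^(−rT) = 0.940542
E₀ = V₀·N(d₁) − D·e^(−rT)·N(d₂)
   = 179.5930·0.958477 − 65.5135·0.940542·0.823799 = 121.374757
B₀ = V₀ − E₀ = 179.5930 − 121.374757 = 58.218243

B0=58.2182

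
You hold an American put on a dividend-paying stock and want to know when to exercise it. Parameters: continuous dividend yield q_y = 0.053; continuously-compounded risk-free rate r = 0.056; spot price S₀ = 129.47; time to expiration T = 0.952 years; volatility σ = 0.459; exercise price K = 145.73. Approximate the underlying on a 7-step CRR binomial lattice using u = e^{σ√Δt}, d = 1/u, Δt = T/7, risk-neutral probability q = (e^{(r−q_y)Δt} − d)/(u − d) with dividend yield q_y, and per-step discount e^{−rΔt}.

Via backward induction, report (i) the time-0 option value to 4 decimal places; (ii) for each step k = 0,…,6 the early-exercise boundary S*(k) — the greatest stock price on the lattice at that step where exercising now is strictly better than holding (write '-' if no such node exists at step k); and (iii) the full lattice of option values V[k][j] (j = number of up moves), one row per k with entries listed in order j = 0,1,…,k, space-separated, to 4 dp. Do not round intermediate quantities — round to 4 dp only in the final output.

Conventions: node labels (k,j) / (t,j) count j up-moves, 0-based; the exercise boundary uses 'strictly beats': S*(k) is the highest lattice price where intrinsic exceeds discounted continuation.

params: Δt=0.13600 u=1.18444 d=0.84428 q=0.45898 e^(-rΔt)=0.99241
t_7 payoffs: 106.1409 90.1905 67.8136 36.4210 0.0000 0.0000 0.0000 0.0000
t_6: node(6,0) S=46.8909 payoff=98.8391 vs cont=98.0702 → 98.8391 [stop]  node(6,1) S=65.7833 payoff=79.9467 vs cont=79.3135 → 79.9467 [stop]  node(6,2) S=92.2874 payoff=53.4426 vs cont=52.9998 → 53.4426 [stop]  node(6,3) S=129.4700 payoff=16.2600 vs cont=19.5549 → 19.5549 [wait]  node(6,4) S=181.6335 payoff=0.0000 vs cont=0.0000 → 0.0000 [wait]  node(6,5) S=254.8137 payoff=0.0000 vs cont=0.0000 → 0.0000 [wait]  node(6,6) S=357.4781 payoff=0.0000 vs cont=0.0000 → 0.0000 [wait]  ⇒ S*(6)=92.2874
t_5: node(5,0) S=55.5395 payoff=90.1905 vs cont=89.4837 → 90.1905 [stop]  node(5,1) S=77.9164 payoff=67.8136 vs cont=67.2675 → 67.8136 [stop]  node(5,2) S=109.3090 payoff=36.4210 vs cont=37.6013 → 37.6013 [wait]  node(5,3) S=153.3496 payoff=0.0000 vs cont=10.4993 → 10.4993 [wait]  node(5,4) S=215.1341 payoff=0.0000 vs cont=0.0000 → 0.0000 [wait]  node(5,5) S=301.8117 payoff=0.0000 vs cont=0.0000 → 0.0000 [wait]  ⇒ S*(5)=77.9164
t_4: node(4,0) S=65.7833 payoff=79.9467 vs cont=79.3135 → 79.9467 [stop]  node(4,1) S=92.2874 payoff=53.4426 vs cont=53.5374 → 53.5374 [wait]  node(4,2) S=129.4700 payoff=16.2600 vs cont=24.9710 → 24.9710 [wait]  node(4,3) S=181.6335 payoff=0.0000 vs cont=5.6372 → 5.6372 [wait]  node(4,4) S=254.8137 payoff=0.0000 vs cont=0.0000 → 0.0000 [wait]  ⇒ S*(4)=65.7833
t_3: node(3,0) S=77.9164 payoff=67.8136 vs cont=67.3107 → 67.8136 [stop]  node(3,1) S=109.3090 payoff=36.4210 vs cont=40.1192 → 40.1192 [wait]  node(3,2) S=153.3496 payoff=0.0000 vs cont=15.9750 → 15.9750 [wait]  node(3,3) S=215.1341 payoff=0.0000 vs cont=3.0267 → 3.0267 [wait]  ⇒ S*(3)=77.9164
t_2: node(2,0) S=92.2874 payoff=53.4426 vs cont=54.6843 → 54.6843 [wait]  node(2,1) S=129.4700 payoff=16.2600 vs cont=28.8171 → 28.8171 [wait]  node(2,2) S=181.6335 payoff=0.0000 vs cont=9.9558 → 9.9558 [wait]  ⇒ S*(2)=-
t_1: node(1,0) S=109.3090 payoff=36.4210 vs cont=42.4869 → 42.4869 [wait]  node(1,1) S=153.3496 payoff=0.0000 vs cont=20.0072 → 20.0072 [wait]  ⇒ S*(1)=-
t_0: node(0,0) S=129.4700 payoff=16.2600 vs cont=31.9250 → 31.9250 [wait]  ⇒ S*(0)=-

price = 31.9250
boundary = - - - 77.9164 65.7833 77.9164 92.2874
tree:
31.9250
42.4869 20.0072
54.6843 28.8171 9.9558
67.8136 40.1192 15.9750 3.0267
79.9467 53.5374 24.9710 5.6372 0.0000
90.1905 67.8136 37.6013 10.4993 0.0000 0.0000
98.8391 79.9467 53.4426 19.5549 0.0000 0.0000 0.0000
106.1409 90.1905 67.8136 36.4210 0.0000 0.0000 0.0000 0.0000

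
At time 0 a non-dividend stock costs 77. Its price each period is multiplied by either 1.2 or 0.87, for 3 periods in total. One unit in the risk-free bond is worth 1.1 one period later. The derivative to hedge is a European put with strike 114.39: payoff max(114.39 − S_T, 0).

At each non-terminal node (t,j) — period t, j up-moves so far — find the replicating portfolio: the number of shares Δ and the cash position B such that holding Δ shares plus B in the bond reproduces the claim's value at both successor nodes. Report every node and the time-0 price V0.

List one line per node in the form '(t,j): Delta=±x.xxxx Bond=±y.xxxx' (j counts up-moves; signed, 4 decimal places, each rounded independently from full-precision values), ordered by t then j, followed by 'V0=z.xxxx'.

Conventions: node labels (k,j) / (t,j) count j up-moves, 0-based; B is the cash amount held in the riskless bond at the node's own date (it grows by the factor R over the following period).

Under the risk-neutral measure, an up-move has probability p* = (R−d)/(u−d) = 0.6970 and values discount at R = 1.1.
Expiry values: V(3,0)=63.6853, V(3,1)=44.4524, V(3,2)=17.9244, V(3,3)=0.0000
(2,0): S=58.2813. Δ = (V_up−V_dn)/(S_up−S_dn) = (44.4524−63.6853)/(69.9376−50.7047) = -1.0000. V = [p*·44.4524 + (1−p*)·63.6853]/1.1 = 45.7096. B = V − Δ·S = 103.9909.
(2,1): S=80.3880. Δ = (V_up−V_dn)/(S_up−S_dn) = (17.9244−44.4524)/(96.4656−69.9376) = -1.0000. V = [p*·17.9244 + (1−p*)·44.4524]/1.1 = 23.6029. B = V − Δ·S = 103.9909.
(2,2): S=110.8800. Δ = (V_up−V_dn)/(S_up−S_dn) = (0.0000−17.9244)/(133.0560−96.4656) = -0.4899. V = [p*·0.0000 + (1−p*)·17.9244]/1.1 = 4.9379. B = V − Δ·S = 59.2542.
(1,0): S=66.9900. Δ = (V_up−V_dn)/(S_up−S_dn) = (23.6029−45.7096)/(80.3880−58.2813) = -1.0000. V = [p*·23.6029 + (1−p*)·45.7096]/1.1 = 27.5472. B = V − Δ·S = 94.5372.
(1,1): S=92.4000. Δ = (V_up−V_dn)/(S_up−S_dn) = (4.9379−23.6029)/(110.8800−80.3880) = -0.6121. V = [p*·4.9379 + (1−p*)·23.6029]/1.1 = 9.6308. B = V − Δ·S = 66.1916.
(0,0): S=77.0000. Δ = (V_up−V_dn)/(S_up−S_dn) = (9.6308−27.5472)/(92.4000−66.9900) = -0.7051. V = [p*·9.6308 + (1−p*)·27.5472]/1.1 = 13.6909. B = V − Δ·S = 67.9829.
As a check, the time-0 holding Δ(0,0)·S0 + B(0,0) comes to 13.6909 — exactly V0.

(0,0): Delta=-0.7051 Bond=67.9829
(1,0): Delta=-1.0000 Bond=94.5372
(1,1): Delta=-0.6121 Bond=66.1916
(2,0): Delta=-1.0000 Bond=103.9909
(2,1): Delta=-1.0000 Bond=103.9909
(2,2): Delta=-0.4899 Bond=59.2542
V0=13.6909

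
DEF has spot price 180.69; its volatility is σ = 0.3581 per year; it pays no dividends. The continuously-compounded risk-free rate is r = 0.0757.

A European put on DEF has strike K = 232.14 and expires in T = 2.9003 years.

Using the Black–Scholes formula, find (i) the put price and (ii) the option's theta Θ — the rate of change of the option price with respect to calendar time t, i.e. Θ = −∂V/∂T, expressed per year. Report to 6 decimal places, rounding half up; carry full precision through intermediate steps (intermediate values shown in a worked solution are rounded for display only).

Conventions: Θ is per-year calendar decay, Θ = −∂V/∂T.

σ√T = 0.3581·√2.9003 = 0.609854
d₁ = (ln(S/K) + (r+σ²/2)T) / (σ√T) = (ln(180.69/232.14) + (0.0757+0.3581²/2)·2.9003) / 0.609854 = (-0.250558 + 0.405514) / 0.609854 = 0.254087
d₂ = d₁ − σ√T = 0.254087 − 0.609854 = -0.355767
e^{−rT} = 0.802878
N(−d₁) = 0.399714,  N(−d₂) = 0.638993
Put price V = K·e^{−rT}·N(−d₂) − S·N(−d₁) = 119.095462 − 72.224370 = 46.871092
φ(d₁) = (1/√(2π))·e^{−d₁²/2} = 0.386270
Θ = −S·φ(d₁)·σ/(2√T) + r·K·e^{−rT}·N(−d₂) = −7.338005 + 9.015526 = 1.677521

price = 46.871092
Θ = 1.677521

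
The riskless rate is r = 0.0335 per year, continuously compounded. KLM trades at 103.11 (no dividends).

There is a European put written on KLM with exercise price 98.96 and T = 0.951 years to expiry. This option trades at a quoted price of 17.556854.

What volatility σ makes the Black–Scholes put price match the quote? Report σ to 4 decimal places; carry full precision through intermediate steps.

At σ = 0.5489 the Black–Scholes value reproduces the quote:
σ√T = 0.5489·√0.951 = 0.535283
d₁ = (ln(S/K) + (r+σ²/2)T) / (σ√T) = (ln(103.11/98.96) + (0.0335+0.5489²/2)·0.951) / 0.535283 = (0.041081 + 0.175122) / 0.535283 = 0.403904
d₂ = d₁ − σ√T = 0.403904 − 0.535283 = -0.131379
e^{−rT} = 0.968644
N(−d₁) = 0.343142,  N(−d₂) = 0.552262
V = K·e^{−rT}·N(−d₂) − S·N(−d₁) = 52.938179 − 35.381325 = 17.556854 (equal to the quote); since ∂V/∂σ > 0 for all σ, the implied volatility is unique

sigma = 0.5489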